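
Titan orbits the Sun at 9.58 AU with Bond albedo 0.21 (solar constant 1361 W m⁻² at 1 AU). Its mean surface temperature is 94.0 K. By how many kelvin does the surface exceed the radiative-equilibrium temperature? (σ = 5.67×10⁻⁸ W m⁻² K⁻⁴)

ΔT ≈ 9.2 K

S = 1361/9.58² = 14.83 W m⁻².
T_eq = [S(1−A)/(4σ)]^(1/4) = [14.83×0.79/(4×5.67×10⁻⁸)]^(1/4) = 84.8 K.
ΔT = T_surf − T_eq = 94 − 84.8.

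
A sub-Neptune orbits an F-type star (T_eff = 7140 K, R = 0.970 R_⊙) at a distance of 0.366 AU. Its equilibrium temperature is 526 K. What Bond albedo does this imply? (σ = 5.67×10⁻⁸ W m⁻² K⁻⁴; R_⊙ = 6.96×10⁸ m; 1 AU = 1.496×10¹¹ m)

R_⋆ = 0.970 × 6.96×10⁸ = 6.75×10⁸ m.
d = 0.366 AU = 5.48×10¹⁰ m.
L = 4πR_⋆²σT_⋆⁴ = 4π(6.75×10⁸)² × 5.67×10⁻⁸ × (7140)⁴ = 8.44×10²⁶ W.
S = L/(4πd²) = 2.24×10⁴ W m⁻².
From T_eq⁴ = S(1−A)/(4σ): 1−A = 4σT_eq⁴/S.
1−A = 4 × 5.67×10⁻⁸ × (526)⁴ / 2.24×10⁴ = 0.775.

A ≈ 0.23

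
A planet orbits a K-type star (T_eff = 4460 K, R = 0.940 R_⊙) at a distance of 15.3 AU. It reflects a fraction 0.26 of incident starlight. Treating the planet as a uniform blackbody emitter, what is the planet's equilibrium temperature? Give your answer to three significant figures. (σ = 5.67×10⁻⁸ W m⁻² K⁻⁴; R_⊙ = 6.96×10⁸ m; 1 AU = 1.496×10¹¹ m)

R_⋆ = 0.940 × 6.96×10⁸ = 6.54×10⁸ m.
d = 15.3 AU = 2.29×10¹² m.
L = 4πR_⋆²σT_⋆⁴ = 4π(6.54×10⁸)² × 5.67×10⁻⁸ × (4460)⁴ = 1.21×10²⁶ W.
S = L/(4πd²) = 1.83 W m⁻².
Energy balance: absorbed = emitted ⇒ πR²·S(1−A) = 4πR²·σT_eq⁴, so T_eq⁴ = S(1−A)/(4σ).
T_eq = [1.83 × 0.74 / (4 × 5.67×10⁻⁸)]^(1/4) = (5.98×10⁶)^(1/4) = 49.5 K.

T_eq ≈ 49.5 K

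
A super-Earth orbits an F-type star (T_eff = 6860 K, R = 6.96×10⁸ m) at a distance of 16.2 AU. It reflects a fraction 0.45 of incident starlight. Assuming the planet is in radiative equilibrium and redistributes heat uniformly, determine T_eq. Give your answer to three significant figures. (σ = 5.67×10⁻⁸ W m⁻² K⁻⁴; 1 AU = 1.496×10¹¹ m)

T_eq ≈ 70.8 K

d = 16.2 AU = 2.42×10¹² m.
L = 4πR_⋆²σT_⋆⁴ = 4π(6.96×10⁸)² × 5.67×10⁻⁸ × (6860)⁴ = 7.64×10²⁶ W.
S = L/(4πd²) = 10.4 W m⁻².
Energy balance: absorbed = emitted ⇒ πR²·S(1−A) = 4πR²·σT_eq⁴, so T_eq⁴ = S(1−A)/(4σ).
T_eq = [10.4 × 0.55 / (4 × 5.67×10⁻⁸)]^(1/4) = (2.51×10⁷)^(1/4) = 70.8 K.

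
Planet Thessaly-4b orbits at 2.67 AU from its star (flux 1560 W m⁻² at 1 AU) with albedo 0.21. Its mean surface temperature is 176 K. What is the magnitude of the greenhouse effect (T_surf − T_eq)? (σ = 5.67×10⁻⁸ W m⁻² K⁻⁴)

S = 1560/2.67² = 218.8 W m⁻².
T_eq = [S(1−A)/(4σ)]^(1/4) = [218.8×0.79/(4×5.67×10⁻⁸)]^(1/4) = 166.2 K.
ΔT = T_surf − T_eq = 176 − 166.2.

ΔT ≈ 9.8 K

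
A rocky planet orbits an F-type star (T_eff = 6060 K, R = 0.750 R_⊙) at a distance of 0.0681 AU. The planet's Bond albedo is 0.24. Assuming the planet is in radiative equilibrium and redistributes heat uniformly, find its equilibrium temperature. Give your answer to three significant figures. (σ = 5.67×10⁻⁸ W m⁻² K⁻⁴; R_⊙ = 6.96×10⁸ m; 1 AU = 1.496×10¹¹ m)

T_eq ≈ 906 K

R_⋆ = 0.750 × 6.96×10⁸ = 5.22×10⁸ m.
d = 0.0681 AU = 1.02×10¹⁰ m.
L = 4πR_⋆²σT_⋆⁴ = 4π(5.22×10⁸)² × 5.67×10⁻⁸ × (6060)⁴ = 2.62×10²⁶ W.
S = L/(4πd²) = 2.01×10⁵ W m⁻².
Energy balance: absorbed = emitted ⇒ πR²·S(1−A) = 4πR²·σT_eq⁴, so T_eq⁴ = S(1−A)/(4σ).
T_eq = [2.01×10⁵ × 0.76 / (4 × 5.67×10⁻⁸)]^(1/4) = (6.73×10¹¹)^(1/4) = 906 K.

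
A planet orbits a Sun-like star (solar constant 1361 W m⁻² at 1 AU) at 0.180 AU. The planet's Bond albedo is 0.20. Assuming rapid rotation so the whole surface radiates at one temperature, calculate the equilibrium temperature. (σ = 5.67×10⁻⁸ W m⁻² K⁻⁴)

T_eq ≈ 620 K

Flux at 0.180 AU: S = 1361/0.180² = 4.20×10⁴ W m⁻².
Energy balance: absorbed = emitted ⇒ πR²·S(1−A) = 4πR²·σT_eq⁴, so T_eq⁴ = S(1−A)/(4σ).
T_eq = [4.20×10⁴ × 0.80 / (4 × 5.67×10⁻⁸)]^(1/4) = (1.48×10¹¹)^(1/4) = 620 K.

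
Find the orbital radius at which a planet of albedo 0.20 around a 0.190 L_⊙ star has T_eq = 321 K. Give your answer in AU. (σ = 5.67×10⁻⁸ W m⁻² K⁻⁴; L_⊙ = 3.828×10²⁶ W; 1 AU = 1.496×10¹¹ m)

L = 0.190 × 3.828×10²⁶ = 7.27×10²⁵ W.
From T_eq⁴ = L(1−A)/(16πσd²): d = √[L(1−A)/(16πσT_eq⁴)].
d = √[7.27×10²⁵ × 0.80 / (16π × 5.67×10⁻⁸ × (321)⁴)] = 4.39×10¹⁰ m = 0.293 AU.

d ≈ 0.293 AU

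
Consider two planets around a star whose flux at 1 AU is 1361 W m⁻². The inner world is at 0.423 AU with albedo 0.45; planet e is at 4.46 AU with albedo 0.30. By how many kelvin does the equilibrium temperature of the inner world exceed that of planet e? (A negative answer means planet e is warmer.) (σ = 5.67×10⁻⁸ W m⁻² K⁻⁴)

T_eq = [S₀(1−A)/(4σd²)]^(1/4), so T ∝ (1−A)^(1/4) / √d.
T₁ = [1361×0.55/(4×5.67×10⁻⁸×0.423²)]^(1/4) = 368.53 K.
T₂ = [1361×0.70/(4×5.67×10⁻⁸×4.46²)]^(1/4) = 120.55 K.

ΔT ≈ 248.0 K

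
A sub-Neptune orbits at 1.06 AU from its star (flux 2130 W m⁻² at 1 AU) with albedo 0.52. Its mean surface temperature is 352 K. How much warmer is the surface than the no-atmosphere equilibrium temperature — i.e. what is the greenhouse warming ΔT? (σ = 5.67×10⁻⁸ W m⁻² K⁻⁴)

ΔT ≈ 100.3 K

S = 2130/1.06² = 1896 W m⁻².
T_eq = [S(1−A)/(4σ)]^(1/4) = [1896×0.48/(4×5.67×10⁻⁸)]^(1/4) = 251.7 K.
ΔT = T_surf − T_eq = 352 − 251.7.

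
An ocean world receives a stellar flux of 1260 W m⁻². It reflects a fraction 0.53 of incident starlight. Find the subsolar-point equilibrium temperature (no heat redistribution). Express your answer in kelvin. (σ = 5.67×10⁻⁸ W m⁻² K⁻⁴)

T_ss ≈ 320 K

At the subsolar point the surface absorbs S(1−A) and emits σT⁴ per unit area — no factor of 4, since only the local patch is in balance.
T = [1260 × 0.47 / 5.67×10⁻⁸]^(1/4) = (1.04×10¹⁰)^(1/4) = 320 K.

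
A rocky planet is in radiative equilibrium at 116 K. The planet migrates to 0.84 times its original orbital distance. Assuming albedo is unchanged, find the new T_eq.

T_eq ∝ L^(1/4) · d^(−1/2).
T′ = 116 / 0.84^(1/2) = 127 K.

T_eq ≈ 127 K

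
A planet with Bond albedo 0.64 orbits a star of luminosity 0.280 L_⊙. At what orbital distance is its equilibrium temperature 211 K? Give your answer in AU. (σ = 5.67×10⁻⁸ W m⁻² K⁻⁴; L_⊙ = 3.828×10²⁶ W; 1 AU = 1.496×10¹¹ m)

d ≈ 0.552 AU

L = 0.280 × 3.828×10²⁶ = 1.07×10²⁶ W.
From T_eq⁴ = L(1−A)/(16πσd²): d = √[L(1−A)/(16πσT_eq⁴)].
d = √[1.07×10²⁶ × 0.36 / (16π × 5.67×10⁻⁸ × (211)⁴)] = 8.26×10¹⁰ m = 0.552 AU.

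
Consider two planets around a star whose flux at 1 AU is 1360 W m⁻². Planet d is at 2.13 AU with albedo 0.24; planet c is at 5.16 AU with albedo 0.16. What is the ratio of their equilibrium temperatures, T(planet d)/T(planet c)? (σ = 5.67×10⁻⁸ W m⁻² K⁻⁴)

T₁/T₂ ≈ 1.518

T_eq = [S₀(1−A)/(4σd²)]^(1/4), so T ∝ (1−A)^(1/4) / √d.
T₁ = [1360×0.76/(4×5.67×10⁻⁸×2.13²)]^(1/4) = 178.03 K.
T₂ = [1360×0.84/(4×5.67×10⁻⁸×5.16²)]^(1/4) = 117.28 K.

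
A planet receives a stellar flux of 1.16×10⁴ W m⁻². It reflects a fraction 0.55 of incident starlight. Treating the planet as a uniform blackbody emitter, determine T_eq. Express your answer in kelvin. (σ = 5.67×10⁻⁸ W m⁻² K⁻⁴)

T_eq ≈ 389 K

Energy balance: absorbed = emitted ⇒ πR²·S(1−A) = 4πR²·σT_eq⁴, so T_eq⁴ = S(1−A)/(4σ).
T_eq = [1.16×10⁴ × 0.45 / (4 × 5.67×10⁻⁸)]^(1/4) = (2.30×10¹⁰)^(1/4) = 389 K.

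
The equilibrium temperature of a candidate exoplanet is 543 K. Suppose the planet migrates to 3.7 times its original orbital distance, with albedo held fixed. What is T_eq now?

T_eq ∝ L^(1/4) · d^(−1/2).
T′ = 543 / 3.7^(1/2) = 282 K.

T_eq ≈ 282 K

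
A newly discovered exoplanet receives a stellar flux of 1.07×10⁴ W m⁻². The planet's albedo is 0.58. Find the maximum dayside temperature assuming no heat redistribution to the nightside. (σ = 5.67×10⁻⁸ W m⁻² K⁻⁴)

T_ss ≈ 531 K

With no redistribution each surface element balances locally: S(1−A) = σT⁴.
T = [1.07×10⁴ × 0.42 / 5.67×10⁻⁸]^(1/4) = (7.93×10¹⁰)^(1/4) = 531 K.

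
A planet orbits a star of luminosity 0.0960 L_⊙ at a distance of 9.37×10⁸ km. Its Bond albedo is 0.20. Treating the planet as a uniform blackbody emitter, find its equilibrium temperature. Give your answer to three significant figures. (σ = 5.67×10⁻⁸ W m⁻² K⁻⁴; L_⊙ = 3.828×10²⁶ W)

T_eq ≈ 58.5 K

d = 9.37×10⁸ km = 9.37×10¹¹ m.
L = 0.0960 × 3.828×10²⁶ = 3.67×10²⁵ W.
Flux: S = L/(4πd²) = 3.67×10²⁵/(4π×(9.37×10¹¹)²) = 3.33 W m⁻².
Energy balance: absorbed = emitted ⇒ πR²·S(1−A) = 4πR²·σT_eq⁴, so T_eq⁴ = S(1−A)/(4σ).
T_eq = [3.33 × 0.80 / (4 × 5.67×10⁻⁸)]^(1/4) = (1.17×10⁷)^(1/4) = 58.5 K.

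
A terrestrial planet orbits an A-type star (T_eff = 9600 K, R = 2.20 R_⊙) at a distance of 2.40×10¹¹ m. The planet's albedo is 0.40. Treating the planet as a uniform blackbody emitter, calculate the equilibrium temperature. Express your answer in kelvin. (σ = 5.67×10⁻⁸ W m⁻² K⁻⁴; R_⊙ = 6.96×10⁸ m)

R_⋆ = 2.20 × 6.96×10⁸ = 1.53×10⁹ m.
L = 4πR_⋆²σT_⋆⁴ = 4π(1.53×10⁹)² × 5.67×10⁻⁸ × (9600)⁴ = 1.42×10²⁸ W.
S = L/(4πd²) = 1.96×10⁴ W m⁻².
Energy balance: absorbed = emitted ⇒ πR²·S(1−A) = 4πR²·σT_eq⁴, so T_eq⁴ = S(1−A)/(4σ).
T_eq = [1.96×10⁴ × 0.60 / (4 × 5.67×10⁻⁸)]^(1/4) = (5.19×10¹⁰)^(1/4) = 477 K.

T_eq ≈ 477 K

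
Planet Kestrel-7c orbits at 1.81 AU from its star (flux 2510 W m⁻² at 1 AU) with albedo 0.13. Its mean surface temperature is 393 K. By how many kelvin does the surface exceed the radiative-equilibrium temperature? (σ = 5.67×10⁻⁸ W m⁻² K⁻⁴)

ΔT ≈ 160.2 K

S = 2510/1.81² = 766.2 W m⁻².
T_eq = [S(1−A)/(4σ)]^(1/4) = [766.2×0.87/(4×5.67×10⁻⁸)]^(1/4) = 232.8 K.
ΔT = T_surf − T_eq = 393 − 232.8.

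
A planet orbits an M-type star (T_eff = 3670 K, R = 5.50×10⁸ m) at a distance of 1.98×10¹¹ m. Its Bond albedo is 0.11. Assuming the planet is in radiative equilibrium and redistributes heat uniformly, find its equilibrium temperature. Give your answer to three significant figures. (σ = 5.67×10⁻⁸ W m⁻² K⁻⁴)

T_eq ≈ 133 K

L = 4πR_⋆²σT_⋆⁴ = 4π(5.50×10⁸)² × 5.67×10⁻⁸ × (3670)⁴ = 3.91×10²⁵ W.
S = L/(4πd²) = 79.4 W m⁻².
Energy balance: absorbed = emitted ⇒ πR²·S(1−A) = 4πR²·σT_eq⁴, so T_eq⁴ = S(1−A)/(4σ).
T_eq = [79.4 × 0.89 / (4 × 5.67×10⁻⁸)]^(1/4) = (3.11×10⁸)^(1/4) = 133 K.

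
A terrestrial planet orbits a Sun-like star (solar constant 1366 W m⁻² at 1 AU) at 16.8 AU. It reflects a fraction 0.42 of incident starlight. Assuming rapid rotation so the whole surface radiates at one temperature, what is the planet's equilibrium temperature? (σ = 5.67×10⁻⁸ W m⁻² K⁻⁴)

Flux at 16.8 AU: S = 1366/16.8² = 4.84 W m⁻².
Energy balance: absorbed = emitted ⇒ πR²·S(1−A) = 4πR²·σT_eq⁴, so T_eq⁴ = S(1−A)/(4σ).
T_eq = [4.84 × 0.58 / (4 × 5.67×10⁻⁸)]^(1/4) = (1.24×10⁷)^(1/4) = 59.3 K.

T_eq ≈ 59.3 K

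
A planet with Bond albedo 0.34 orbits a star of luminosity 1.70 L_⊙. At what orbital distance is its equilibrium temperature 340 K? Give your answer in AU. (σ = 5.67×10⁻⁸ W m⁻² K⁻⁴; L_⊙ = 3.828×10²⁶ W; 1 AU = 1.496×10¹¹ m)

L = 1.70 × 3.828×10²⁶ = 6.51×10²⁶ W.
From T_eq⁴ = L(1−A)/(16πσd²): d = √[L(1−A)/(16πσT_eq⁴)].
d = √[6.51×10²⁶ × 0.66 / (16π × 5.67×10⁻⁸ × (340)⁴)] = 1.06×10¹¹ m = 0.710 AU.

d ≈ 0.710 AU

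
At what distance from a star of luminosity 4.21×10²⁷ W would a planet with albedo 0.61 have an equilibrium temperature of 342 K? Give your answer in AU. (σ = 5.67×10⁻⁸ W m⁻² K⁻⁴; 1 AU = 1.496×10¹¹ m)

d ≈ 1.37 AU

From T_eq⁴ = L(1−A)/(16πσd²): d = √[L(1−A)/(16πσT_eq⁴)].
d = √[4.21×10²⁷ × 0.39 / (16π × 5.67×10⁻⁸ × (342)⁴)] = 2.05×10¹¹ m = 1.37 AU.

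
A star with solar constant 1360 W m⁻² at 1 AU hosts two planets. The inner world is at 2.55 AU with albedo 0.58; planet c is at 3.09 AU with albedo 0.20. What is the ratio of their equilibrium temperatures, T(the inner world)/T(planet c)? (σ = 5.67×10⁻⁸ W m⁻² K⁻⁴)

T_eq = [S₀(1−A)/(4σd²)]^(1/4), so T ∝ (1−A)^(1/4) / √d.
T₁ = [1360×0.42/(4×5.67×10⁻⁸×2.55²)]^(1/4) = 140.29 K.
T₂ = [1360×0.80/(4×5.67×10⁻⁸×3.09²)]^(1/4) = 149.72 K.

T₁/T₂ ≈ 0.937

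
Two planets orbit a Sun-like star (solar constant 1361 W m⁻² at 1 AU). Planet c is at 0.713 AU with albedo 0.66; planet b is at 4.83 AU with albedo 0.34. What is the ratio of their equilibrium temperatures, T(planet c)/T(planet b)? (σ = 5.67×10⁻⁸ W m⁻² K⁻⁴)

T_eq = [S₀(1−A)/(4σd²)]^(1/4), so T ∝ (1−A)^(1/4) / √d.
T₁ = [1361×0.34/(4×5.67×10⁻⁸×0.713²)]^(1/4) = 251.70 K.
T₂ = [1361×0.66/(4×5.67×10⁻⁸×4.83²)]^(1/4) = 114.15 K.

T₁/T₂ ≈ 2.205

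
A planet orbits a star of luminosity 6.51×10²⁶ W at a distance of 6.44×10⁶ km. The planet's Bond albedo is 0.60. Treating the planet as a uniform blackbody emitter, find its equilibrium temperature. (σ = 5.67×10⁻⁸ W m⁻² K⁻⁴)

d = 6.44×10⁶ km = 6.44×10⁹ m.
Flux: S = L/(4πd²) = 6.51×10²⁶/(4π×(6.44×10⁹)²) = 1.25×10⁶ W m⁻².
Energy balance: absorbed = emitted ⇒ πR²·S(1−A) = 4πR²·σT_eq⁴, so T_eq⁴ = S(1−A)/(4σ).
T_eq = [1.25×10⁶ × 0.40 / (4 × 5.67×10⁻⁸)]^(1/4) = (2.20×10¹²)^(1/4) = 1220 K.

T_eq ≈ 1220 K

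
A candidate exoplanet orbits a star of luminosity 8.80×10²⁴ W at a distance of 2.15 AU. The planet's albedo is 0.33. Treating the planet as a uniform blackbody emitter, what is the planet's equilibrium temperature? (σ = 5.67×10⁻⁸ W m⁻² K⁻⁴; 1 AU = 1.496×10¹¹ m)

T_eq ≈ 66.9 K

d = 2.15 AU = 3.22×10¹¹ m.
Flux: S = L/(4πd²) = 8.80×10²⁴/(4π×(3.22×10¹¹)²) = 6.77 W m⁻².
Energy balance: absorbed = emitted ⇒ πR²·S(1−A) = 4πR²·σT_eq⁴, so T_eq⁴ = S(1−A)/(4σ).
T_eq = [6.77 × 0.67 / (4 × 5.67×10⁻⁸)]^(1/4) = (2.00×10⁷)^(1/4) = 66.9 K.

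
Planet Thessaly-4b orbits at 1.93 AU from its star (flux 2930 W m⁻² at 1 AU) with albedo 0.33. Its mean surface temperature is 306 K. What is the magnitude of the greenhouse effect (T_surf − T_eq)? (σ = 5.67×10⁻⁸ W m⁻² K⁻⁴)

S = 2930/1.93² = 786.6 W m⁻².
T_eq = [S(1−A)/(4σ)]^(1/4) = [786.6×0.67/(4×5.67×10⁻⁸)]^(1/4) = 219.6 K.
ΔT = T_surf − T_eq = 306 − 219.6.

ΔT ≈ 86.4 K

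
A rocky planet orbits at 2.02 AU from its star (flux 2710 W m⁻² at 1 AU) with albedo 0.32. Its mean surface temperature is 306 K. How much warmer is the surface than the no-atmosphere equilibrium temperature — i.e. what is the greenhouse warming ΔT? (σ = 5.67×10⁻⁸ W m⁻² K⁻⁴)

ΔT ≈ 94.8 K

S = 2710/2.02² = 664.2 W m⁻².
T_eq = [S(1−A)/(4σ)]^(1/4) = [664.2×0.68/(4×5.67×10⁻⁸)]^(1/4) = 211.2 K.
ΔT = T_surf − T_eq = 306 − 211.2.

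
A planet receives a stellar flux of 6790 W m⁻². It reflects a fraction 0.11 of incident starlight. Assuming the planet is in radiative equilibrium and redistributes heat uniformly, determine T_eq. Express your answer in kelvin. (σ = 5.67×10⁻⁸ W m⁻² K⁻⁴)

Energy balance: absorbed = emitted ⇒ πR²·S(1−A) = 4πR²·σT_eq⁴, so T_eq⁴ = S(1−A)/(4σ).
T_eq = [6790 × 0.89 / (4 × 5.67×10⁻⁸)]^(1/4) = (2.66×10¹⁰)^(1/4) = 404 K.

T_eq ≈ 404 K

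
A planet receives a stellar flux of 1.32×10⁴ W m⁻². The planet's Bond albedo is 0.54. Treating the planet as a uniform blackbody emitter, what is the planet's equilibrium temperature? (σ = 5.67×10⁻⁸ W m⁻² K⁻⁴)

Energy balance: absorbed = emitted ⇒ πR²·S(1−A) = 4πR²·σT_eq⁴, so T_eq⁴ = S(1−A)/(4σ).
T_eq = [1.32×10⁴ × 0.46 / (4 × 5.67×10⁻⁸)]^(1/4) = (2.68×10¹⁰)^(1/4) = 405 K.

T_eq ≈ 405 K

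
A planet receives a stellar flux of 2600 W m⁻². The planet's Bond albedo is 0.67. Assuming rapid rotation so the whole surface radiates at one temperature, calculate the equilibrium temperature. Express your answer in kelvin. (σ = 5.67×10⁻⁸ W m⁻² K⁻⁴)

Energy balance: absorbed = emitted ⇒ πR²·S(1−A) = 4πR²·σT_eq⁴, so T_eq⁴ = S(1−A)/(4σ).
T_eq = [2600 × 0.33 / (4 × 5.67×10⁻⁸)]^(1/4) = (3.78×10⁹)^(1/4) = 248 K.

T_eq ≈ 248 K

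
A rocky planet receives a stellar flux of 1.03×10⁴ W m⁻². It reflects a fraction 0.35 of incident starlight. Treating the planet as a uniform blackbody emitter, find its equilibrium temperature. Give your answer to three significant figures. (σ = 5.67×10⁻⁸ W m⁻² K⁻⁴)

Energy balance: absorbed = emitted ⇒ πR²·S(1−A) = 4πR²·σT_eq⁴, so T_eq⁴ = S(1−A)/(4σ).
T_eq = [1.03×10⁴ × 0.65 / (4 × 5.67×10⁻⁸)]^(1/4) = (2.95×10¹⁰)^(1/4) = 415 K.

T_eq ≈ 415 K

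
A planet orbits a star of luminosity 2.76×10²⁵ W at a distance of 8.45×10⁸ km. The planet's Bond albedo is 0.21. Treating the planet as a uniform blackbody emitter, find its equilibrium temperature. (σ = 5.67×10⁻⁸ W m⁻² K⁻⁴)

d = 8.45×10⁸ km = 8.45×10¹¹ m.
Flux: S = L/(4πd²) = 2.76×10²⁵/(4π×(8.45×10¹¹)²) = 3.08 W m⁻².
Energy balance: absorbed = emitted ⇒ πR²·S(1−A) = 4πR²·σT_eq⁴, so T_eq⁴ = S(1−A)/(4σ).
T_eq = [3.08 × 0.79 / (4 × 5.67×10⁻⁸)]^(1/4) = (1.07×10⁷)^(1/4) = 57.2 K.

T_eq ≈ 57.2 K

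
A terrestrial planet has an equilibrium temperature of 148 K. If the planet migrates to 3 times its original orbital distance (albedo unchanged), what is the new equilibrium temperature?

T_eq ∝ L^(1/4) · d^(−1/2).
T′ = 148 / 3^(1/2) = 85.4 K.

T_eq ≈ 85.4 K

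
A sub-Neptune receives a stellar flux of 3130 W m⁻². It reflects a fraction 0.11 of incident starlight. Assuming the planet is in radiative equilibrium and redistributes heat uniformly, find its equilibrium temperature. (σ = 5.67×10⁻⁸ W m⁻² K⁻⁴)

T_eq ≈ 333 K

Energy balance: absorbed = emitted ⇒ πR²·S(1−A) = 4πR²·σT_eq⁴, so T_eq⁴ = S(1−A)/(4σ).
T_eq = [3130 × 0.89 / (4 × 5.67×10⁻⁸)]^(1/4) = (1.23×10¹⁰)^(1/4) = 333 K.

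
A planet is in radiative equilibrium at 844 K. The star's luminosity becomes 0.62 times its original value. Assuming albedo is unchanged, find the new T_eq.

T_eq ≈ 749 K

T_eq ∝ L^(1/4) · d^(−1/2).
T′ = 844 × 0.62^(1/4) = 749 K.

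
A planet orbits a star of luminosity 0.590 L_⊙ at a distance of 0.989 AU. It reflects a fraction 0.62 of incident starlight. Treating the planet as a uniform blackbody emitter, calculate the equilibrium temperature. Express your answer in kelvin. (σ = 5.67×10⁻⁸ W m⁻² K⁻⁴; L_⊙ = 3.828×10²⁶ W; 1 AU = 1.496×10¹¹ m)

d = 0.989 AU = 1.48×10¹¹ m.
L = 0.590 × 3.828×10²⁶ = 2.26×10²⁶ W.
Flux: S = L/(4πd²) = 2.26×10²⁶/(4π×(1.48×10¹¹)²) = 821 W m⁻².
Energy balance: absorbed = emitted ⇒ πR²·S(1−A) = 4πR²·σT_eq⁴, so T_eq⁴ = S(1−A)/(4σ).
T_eq = [821 × 0.38 / (4 × 5.67×10⁻⁸)]^(1/4) = (1.38×10⁹)^(1/4) = 193 K.

T_eq ≈ 193 K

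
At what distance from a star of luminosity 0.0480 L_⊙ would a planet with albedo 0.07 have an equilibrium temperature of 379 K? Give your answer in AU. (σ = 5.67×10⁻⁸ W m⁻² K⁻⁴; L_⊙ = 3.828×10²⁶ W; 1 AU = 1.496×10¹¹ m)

L = 0.0480 × 3.828×10²⁶ = 1.84×10²⁵ W.
From T_eq⁴ = L(1−A)/(16πσd²): d = √[L(1−A)/(16πσT_eq⁴)].
d = √[1.84×10²⁵ × 0.93 / (16π × 5.67×10⁻⁸ × (379)⁴)] = 1.70×10¹⁰ m = 0.114 AU.

d ≈ 0.114 AU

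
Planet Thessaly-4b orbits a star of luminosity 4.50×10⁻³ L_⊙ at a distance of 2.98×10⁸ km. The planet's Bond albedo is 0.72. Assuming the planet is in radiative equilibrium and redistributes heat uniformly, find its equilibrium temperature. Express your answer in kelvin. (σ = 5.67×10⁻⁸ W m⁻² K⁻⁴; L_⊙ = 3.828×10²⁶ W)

d = 2.98×10⁸ km = 2.98×10¹¹ m.
L = 4.50×10⁻³ × 3.828×10²⁶ = 1.72×10²⁴ W.
Flux: S = L/(4πd²) = 1.72×10²⁴/(4π×(2.98×10¹¹)²) = 1.54 W m⁻².
Energy balance: absorbed = emitted ⇒ πR²·S(1−A) = 4πR²·σT_eq⁴, so T_eq⁴ = S(1−A)/(4σ).
T_eq = [1.54 × 0.28 / (4 × 5.67×10⁻⁸)]^(1/4) = (1.91×10⁶)^(1/4) = 37.2 K.

T_eq ≈ 37.2 K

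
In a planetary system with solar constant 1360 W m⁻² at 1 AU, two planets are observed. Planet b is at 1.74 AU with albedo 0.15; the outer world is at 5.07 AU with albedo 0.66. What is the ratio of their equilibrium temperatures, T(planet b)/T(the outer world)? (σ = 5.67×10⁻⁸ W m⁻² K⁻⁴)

T_eq = [S₀(1−A)/(4σd²)]^(1/4), so T ∝ (1−A)^(1/4) / √d.
T₁ = [1360×0.85/(4×5.67×10⁻⁸×1.74²)]^(1/4) = 202.56 K.
T₂ = [1360×0.34/(4×5.67×10⁻⁸×5.07²)]^(1/4) = 94.37 K.

T₁/T₂ ≈ 2.146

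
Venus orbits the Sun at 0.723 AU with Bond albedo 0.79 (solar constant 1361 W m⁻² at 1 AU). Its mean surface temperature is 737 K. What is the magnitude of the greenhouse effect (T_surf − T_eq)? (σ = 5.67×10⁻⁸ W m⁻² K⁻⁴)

S = 1361/0.723² = 2604 W m⁻².
T_eq = [S(1−A)/(4σ)]^(1/4) = [2604×0.21/(4×5.67×10⁻⁸)]^(1/4) = 221.6 K.
ΔT = T_surf − T_eq = 737 − 221.6.

ΔT ≈ 515.4 K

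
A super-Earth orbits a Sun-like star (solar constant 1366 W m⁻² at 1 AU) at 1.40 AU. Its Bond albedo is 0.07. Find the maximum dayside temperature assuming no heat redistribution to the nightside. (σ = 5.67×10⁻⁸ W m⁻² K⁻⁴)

T_ss ≈ 327 K

Flux at 1.40 AU: S = 1366/1.40² = 697 W m⁻².
With no redistribution each surface element balances locally: S(1−A) = σT⁴.
T = [697 × 0.93 / 5.67×10⁻⁸]^(1/4) = (1.14×10¹⁰)^(1/4) = 327 K.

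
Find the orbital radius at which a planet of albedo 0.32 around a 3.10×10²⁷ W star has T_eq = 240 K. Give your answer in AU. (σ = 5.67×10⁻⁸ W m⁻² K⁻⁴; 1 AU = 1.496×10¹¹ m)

d ≈ 3.16 AU

From T_eq⁴ = L(1−A)/(16πσd²): d = √[L(1−A)/(16πσT_eq⁴)].
d = √[3.10×10²⁷ × 0.68 / (16π × 5.67×10⁻⁸ × (240)⁴)] = 4.72×10¹¹ m = 3.16 AU.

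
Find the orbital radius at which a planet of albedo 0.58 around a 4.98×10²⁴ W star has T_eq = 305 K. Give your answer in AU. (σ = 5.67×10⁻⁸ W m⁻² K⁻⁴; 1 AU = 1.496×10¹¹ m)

From T_eq⁴ = L(1−A)/(16πσd²): d = √[L(1−A)/(16πσT_eq⁴)].
d = √[4.98×10²⁴ × 0.42 / (16π × 5.67×10⁻⁸ × (305)⁴)] = 9.21×10⁹ m = 0.0616 AU.

d ≈ 0.0616 AU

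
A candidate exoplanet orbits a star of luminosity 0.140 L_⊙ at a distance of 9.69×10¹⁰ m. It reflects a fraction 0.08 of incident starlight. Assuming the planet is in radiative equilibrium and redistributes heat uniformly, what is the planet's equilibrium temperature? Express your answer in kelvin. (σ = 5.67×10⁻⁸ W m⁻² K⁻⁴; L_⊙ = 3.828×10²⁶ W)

T_eq ≈ 207 K

L = 0.140 × 3.828×10²⁶ = 5.36×10²⁵ W.
Flux: S = L/(4πd²) = 5.36×10²⁵/(4π×(9.69×10¹⁰)²) = 454 W m⁻².
Energy balance: absorbed = emitted ⇒ πR²·S(1−A) = 4πR²·σT_eq⁴, so T_eq⁴ = S(1−A)/(4σ).
T_eq = [454 × 0.92 / (4 × 5.67×10⁻⁸)]^(1/4) = (1.84×10⁹)^(1/4) = 207 K.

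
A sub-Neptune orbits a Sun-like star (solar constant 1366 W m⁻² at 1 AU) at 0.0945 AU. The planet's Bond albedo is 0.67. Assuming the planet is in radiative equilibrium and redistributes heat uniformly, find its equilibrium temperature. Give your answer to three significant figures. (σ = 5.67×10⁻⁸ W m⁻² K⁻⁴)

Flux at 0.0945 AU: S = 1366/0.0945² = 1.53×10⁵ W m⁻².
Energy balance: absorbed = emitted ⇒ πR²·S(1−A) = 4πR²·σT_eq⁴, so T_eq⁴ = S(1−A)/(4σ).
T_eq = [1.53×10⁵ × 0.33 / (4 × 5.67×10⁻⁸)]^(1/4) = (2.23×10¹¹)^(1/4) = 687 K.

T_eq ≈ 687 K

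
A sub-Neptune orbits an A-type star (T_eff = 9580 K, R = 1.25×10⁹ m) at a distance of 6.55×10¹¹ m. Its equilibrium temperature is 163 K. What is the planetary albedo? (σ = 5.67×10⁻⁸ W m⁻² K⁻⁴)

L = 4πR_⋆²σT_⋆⁴ = 4π(1.25×10⁹)² × 5.67×10⁻⁸ × (9580)⁴ = 9.38×10²⁷ W.
S = L/(4πd²) = 1740 W m⁻².
From T_eq⁴ = S(1−A)/(4σ): 1−A = 4σT_eq⁴/S.
1−A = 4 × 5.67×10⁻⁸ × (163)⁴ / 1740 = 0.092.

A ≈ 0.91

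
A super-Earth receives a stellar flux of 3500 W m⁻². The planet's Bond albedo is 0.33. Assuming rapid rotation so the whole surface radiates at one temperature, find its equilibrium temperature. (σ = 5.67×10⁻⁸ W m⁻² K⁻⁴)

Energy balance: absorbed = emitted ⇒ πR²·S(1−A) = 4πR²·σT_eq⁴, so T_eq⁴ = S(1−A)/(4σ).
T_eq = [3500 × 0.67 / (4 × 5.67×10⁻⁸)]^(1/4) = (1.03×10¹⁰)^(1/4) = 319 K.

T_eq ≈ 319 K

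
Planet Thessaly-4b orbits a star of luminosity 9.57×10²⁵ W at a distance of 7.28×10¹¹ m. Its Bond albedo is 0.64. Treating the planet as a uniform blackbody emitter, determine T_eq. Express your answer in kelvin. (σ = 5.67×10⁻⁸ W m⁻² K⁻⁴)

Flux: S = L/(4πd²) = 9.57×10²⁵/(4π×(7.28×10¹¹)²) = 14.4 W m⁻².
Energy balance: absorbed = emitted ⇒ πR²·S(1−A) = 4πR²·σT_eq⁴, so T_eq⁴ = S(1−A)/(4σ).
T_eq = [14.4 × 0.36 / (4 × 5.67×10⁻⁸)]^(1/4) = (2.28×10⁷)^(1/4) = 69.1 K.

T_eq ≈ 69.1 K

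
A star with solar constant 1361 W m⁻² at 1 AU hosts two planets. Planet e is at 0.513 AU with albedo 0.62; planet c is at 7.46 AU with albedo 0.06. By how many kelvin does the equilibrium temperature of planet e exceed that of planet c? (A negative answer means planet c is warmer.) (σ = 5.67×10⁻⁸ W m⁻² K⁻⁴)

T_eq = [S₀(1−A)/(4σd²)]^(1/4), so T ∝ (1−A)^(1/4) / √d.
T₁ = [1361×0.38/(4×5.67×10⁻⁸×0.513²)]^(1/4) = 305.10 K.
T₂ = [1361×0.94/(4×5.67×10⁻⁸×7.46²)]^(1/4) = 100.34 K.

ΔT ≈ 204.8 K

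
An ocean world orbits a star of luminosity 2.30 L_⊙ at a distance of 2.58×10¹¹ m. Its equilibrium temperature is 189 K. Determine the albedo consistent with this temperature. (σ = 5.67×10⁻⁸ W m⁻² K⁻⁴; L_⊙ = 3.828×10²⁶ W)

L = 2.30 × 3.828×10²⁶ = 8.80×10²⁶ W.
Flux: S = L/(4πd²) = 8.80×10²⁶/(4π×(2.58×10¹¹)²) = 1050 W m⁻².
From T_eq⁴ = S(1−A)/(4σ): 1−A = 4σT_eq⁴/S.
1−A = 4 × 5.67×10⁻⁸ × (189)⁴ / 1050 = 0.275.

A ≈ 0.73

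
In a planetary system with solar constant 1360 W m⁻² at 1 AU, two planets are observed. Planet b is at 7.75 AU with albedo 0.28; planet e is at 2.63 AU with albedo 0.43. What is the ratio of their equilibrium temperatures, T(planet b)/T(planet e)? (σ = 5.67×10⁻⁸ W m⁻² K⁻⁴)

T₁/T₂ ≈ 0.618

T_eq = [S₀(1−A)/(4σd²)]^(1/4), so T ∝ (1−A)^(1/4) / √d.
T₁ = [1360×0.72/(4×5.67×10⁻⁸×7.75²)]^(1/4) = 92.08 K.
T₂ = [1360×0.57/(4×5.67×10⁻⁸×2.63²)]^(1/4) = 149.10 K.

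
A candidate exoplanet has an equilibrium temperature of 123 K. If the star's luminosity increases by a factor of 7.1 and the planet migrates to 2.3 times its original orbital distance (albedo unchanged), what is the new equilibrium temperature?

T_eq ∝ L^(1/4) · d^(−1/2).
T′ = 123 × 7.1^(1/4) / 2.3^(1/2) = 132 K.

T_eq ≈ 132 K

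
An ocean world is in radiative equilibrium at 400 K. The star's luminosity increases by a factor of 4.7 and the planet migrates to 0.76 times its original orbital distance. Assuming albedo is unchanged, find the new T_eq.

T_eq ∝ L^(1/4) · d^(−1/2).
T′ = 400 × 4.7^(1/4) / 0.76^(1/2) = 676 K.

T_eq ≈ 676 K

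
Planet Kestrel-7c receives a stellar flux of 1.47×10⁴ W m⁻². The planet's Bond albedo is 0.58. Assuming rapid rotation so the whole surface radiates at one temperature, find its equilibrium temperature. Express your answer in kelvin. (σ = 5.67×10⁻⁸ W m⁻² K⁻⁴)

T_eq ≈ 406 K

Energy balance: absorbed = emitted ⇒ πR²·S(1−A) = 4πR²·σT_eq⁴, so T_eq⁴ = S(1−A)/(4σ).
T_eq = [1.47×10⁴ × 0.42 / (4 × 5.67×10⁻⁸)]^(1/4) = (2.72×10¹⁰)^(1/4) = 406 K.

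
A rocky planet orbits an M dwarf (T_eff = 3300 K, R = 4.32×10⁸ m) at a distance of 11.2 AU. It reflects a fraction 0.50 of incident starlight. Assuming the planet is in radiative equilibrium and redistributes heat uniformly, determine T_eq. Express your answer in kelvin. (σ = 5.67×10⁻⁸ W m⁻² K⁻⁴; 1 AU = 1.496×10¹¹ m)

d = 11.2 AU = 1.68×10¹² m.
L = 4πR_⋆²σT_⋆⁴ = 4π(4.32×10⁸)² × 5.67×10⁻⁸ × (3300)⁴ = 1.58×10²⁵ W.
S = L/(4πd²) = 0.447 W m⁻².
Energy balance: absorbed = emitted ⇒ πR²·S(1−A) = 4πR²·σT_eq⁴, so T_eq⁴ = S(1−A)/(4σ).
T_eq = [0.447 × 0.50 / (4 × 5.67×10⁻⁸)]^(1/4) = (9.85×10⁵)^(1/4) = 31.5 K.

T_eq ≈ 31.5 K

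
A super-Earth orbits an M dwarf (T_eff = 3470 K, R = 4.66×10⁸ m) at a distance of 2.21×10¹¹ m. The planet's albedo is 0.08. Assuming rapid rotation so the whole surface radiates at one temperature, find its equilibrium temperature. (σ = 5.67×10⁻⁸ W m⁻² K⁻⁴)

T_eq ≈ 110 K

L = 4πR_⋆²σT_⋆⁴ = 4π(4.66×10⁸)² × 5.67×10⁻⁸ × (3470)⁴ = 2.24×10²⁵ W.
S = L/(4πd²) = 36.6 W m⁻².
Energy balance: absorbed = emitted ⇒ πR²·S(1−A) = 4πR²·σT_eq⁴, so T_eq⁴ = S(1−A)/(4σ).
T_eq = [36.6 × 0.92 / (4 × 5.67×10⁻⁸)]^(1/4) = (1.48×10⁸)^(1/4) = 110 K.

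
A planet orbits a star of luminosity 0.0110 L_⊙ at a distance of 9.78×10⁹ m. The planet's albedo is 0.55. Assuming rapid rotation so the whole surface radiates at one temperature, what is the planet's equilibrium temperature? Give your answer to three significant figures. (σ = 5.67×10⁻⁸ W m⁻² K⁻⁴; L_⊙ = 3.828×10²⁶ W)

T_eq ≈ 289 K

L = 0.0110 × 3.828×10²⁶ = 4.21×10²⁴ W.
Flux: S = L/(4πd²) = 4.21×10²⁴/(4π×(9.78×10⁹)²) = 3500 W m⁻².
Energy balance: absorbed = emitted ⇒ πR²·S(1−A) = 4πR²·σT_eq⁴, so T_eq⁴ = S(1−A)/(4σ).
T_eq = [3500 × 0.45 / (4 × 5.67×10⁻⁸)]^(1/4) = (6.95×10⁹)^(1/4) = 289 K.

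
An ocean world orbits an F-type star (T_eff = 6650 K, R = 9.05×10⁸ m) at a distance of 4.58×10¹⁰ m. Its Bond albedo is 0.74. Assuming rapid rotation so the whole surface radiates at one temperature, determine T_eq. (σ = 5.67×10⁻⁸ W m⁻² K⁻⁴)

T_eq ≈ 472 K

L = 4πR_⋆²σT_⋆⁴ = 4π(9.05×10⁸)² × 5.67×10⁻⁸ × (6650)⁴ = 1.14×10²⁷ W.
S = L/(4πd²) = 4.33×10⁴ W m⁻².
Energy balance: absorbed = emitted ⇒ πR²·S(1−A) = 4πR²·σT_eq⁴, so T_eq⁴ = S(1−A)/(4σ).
T_eq = [4.33×10⁴ × 0.26 / (4 × 5.67×10⁻⁸)]^(1/4) = (4.96×10¹⁰)^(1/4) = 472 K.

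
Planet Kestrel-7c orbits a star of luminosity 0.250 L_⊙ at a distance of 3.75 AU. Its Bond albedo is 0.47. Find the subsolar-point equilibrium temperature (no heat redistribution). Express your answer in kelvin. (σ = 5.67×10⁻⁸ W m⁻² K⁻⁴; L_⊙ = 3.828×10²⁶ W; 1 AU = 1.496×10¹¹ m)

d = 3.75 AU = 5.61×10¹¹ m.
L = 0.250 × 3.828×10²⁶ = 9.57×10²⁵ W.
Flux: S = L/(4πd²) = 9.57×10²⁵/(4π×(5.61×10¹¹)²) = 24.2 W m⁻².
At the subsolar point the surface absorbs S(1−A) and emits σT⁴ per unit area — no factor of 4, since only the local patch is in balance.
T = [24.2 × 0.53 / 5.67×10⁻⁸]^(1/4) = (2.26×10⁸)^(1/4) = 123 K.

T_ss ≈ 123 K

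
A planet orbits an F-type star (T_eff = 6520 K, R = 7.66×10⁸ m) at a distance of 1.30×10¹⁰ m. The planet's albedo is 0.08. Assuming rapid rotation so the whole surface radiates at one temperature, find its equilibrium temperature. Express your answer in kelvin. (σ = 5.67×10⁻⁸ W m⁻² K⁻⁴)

T_eq ≈ 1100 K

L = 4πR_⋆²σT_⋆⁴ = 4π(7.66×10⁸)² × 5.67×10⁻⁸ × (6520)⁴ = 7.56×10²⁶ W.
S = L/(4πd²) = 3.56×10⁵ W m⁻².
Energy balance: absorbed = emitted ⇒ πR²·S(1−A) = 4πR²·σT_eq⁴, so T_eq⁴ = S(1−A)/(4σ).
T_eq = [3.56×10⁵ × 0.92 / (4 × 5.67×10⁻⁸)]^(1/4) = (1.44×10¹²)^(1/4) = 1100 K.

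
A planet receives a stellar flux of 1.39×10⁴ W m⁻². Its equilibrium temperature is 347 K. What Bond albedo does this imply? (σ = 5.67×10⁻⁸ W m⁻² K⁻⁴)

From T_eq⁴ = S(1−A)/(4σ): 1−A = 4σT_eq⁴/S.
1−A = 4 × 5.67×10⁻⁸ × (347)⁴ / 1.39×10⁴ = 0.237.

A ≈ 0.76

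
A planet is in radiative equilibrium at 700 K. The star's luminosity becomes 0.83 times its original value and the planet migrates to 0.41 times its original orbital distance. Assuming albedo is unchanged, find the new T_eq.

T_eq ∝ L^(1/4) · d^(−1/2).
T′ = 700 × 0.83^(1/4) / 0.41^(1/2) = 1040 K.

T_eq ≈ 1040 K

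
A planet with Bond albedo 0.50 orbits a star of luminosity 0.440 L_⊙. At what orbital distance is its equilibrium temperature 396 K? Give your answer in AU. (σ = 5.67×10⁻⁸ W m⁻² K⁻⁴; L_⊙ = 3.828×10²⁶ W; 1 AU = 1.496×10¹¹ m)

d ≈ 0.232 AU

L = 0.440 × 3.828×10²⁶ = 1.68×10²⁶ W.
From T_eq⁴ = L(1−A)/(16πσd²): d = √[L(1−A)/(16πσT_eq⁴)].
d = √[1.68×10²⁶ × 0.50 / (16π × 5.67×10⁻⁸ × (396)⁴)] = 3.47×10¹⁰ m = 0.232 AU.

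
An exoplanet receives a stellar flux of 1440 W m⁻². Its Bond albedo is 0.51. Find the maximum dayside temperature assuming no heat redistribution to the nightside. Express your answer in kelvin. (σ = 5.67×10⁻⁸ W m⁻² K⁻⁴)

With no redistribution each surface element balances locally: S(1−A) = σT⁴.
T = [1440 × 0.49 / 5.67×10⁻⁸]^(1/4) = (1.24×10¹⁰)^(1/4) = 334 K.

T_ss ≈ 334 K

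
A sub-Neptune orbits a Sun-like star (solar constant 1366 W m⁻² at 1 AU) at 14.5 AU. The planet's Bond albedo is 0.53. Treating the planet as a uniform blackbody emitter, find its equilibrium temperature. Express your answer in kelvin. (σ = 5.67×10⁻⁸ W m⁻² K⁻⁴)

Flux at 14.5 AU: S = 1366/14.5² = 6.50 W m⁻².
Energy balance: absorbed = emitted ⇒ πR²·S(1−A) = 4πR²·σT_eq⁴, so T_eq⁴ = S(1−A)/(4σ).
T_eq = [6.50 × 0.47 / (4 × 5.67×10⁻⁸)]^(1/4) = (1.35×10⁷)^(1/4) = 60.6 K.

T_eq ≈ 60.6 K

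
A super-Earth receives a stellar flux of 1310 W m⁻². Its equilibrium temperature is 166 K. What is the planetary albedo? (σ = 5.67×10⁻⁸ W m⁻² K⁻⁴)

A ≈ 0.87

From T_eq⁴ = S(1−A)/(4σ): 1−A = 4σT_eq⁴/S.
1−A = 4 × 5.67×10⁻⁸ × (166)⁴ / 1310 = 0.131.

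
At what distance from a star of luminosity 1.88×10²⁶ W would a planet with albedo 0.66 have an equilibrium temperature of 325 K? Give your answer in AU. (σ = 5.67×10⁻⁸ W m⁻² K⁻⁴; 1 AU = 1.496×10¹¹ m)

From T_eq⁴ = L(1−A)/(16πσd²): d = √[L(1−A)/(16πσT_eq⁴)].
d = √[1.88×10²⁶ × 0.34 / (16π × 5.67×10⁻⁸ × (325)⁴)] = 4.48×10¹⁰ m = 0.300 AU.

d ≈ 0.300 AU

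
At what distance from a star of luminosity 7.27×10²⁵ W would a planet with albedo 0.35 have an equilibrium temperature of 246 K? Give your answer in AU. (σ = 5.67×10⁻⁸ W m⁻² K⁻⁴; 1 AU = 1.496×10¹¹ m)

From T_eq⁴ = L(1−A)/(16πσd²): d = √[L(1−A)/(16πσT_eq⁴)].
d = √[7.27×10²⁵ × 0.65 / (16π × 5.67×10⁻⁸ × (246)⁴)] = 6.73×10¹⁰ m = 0.450 AU.

d ≈ 0.450 AU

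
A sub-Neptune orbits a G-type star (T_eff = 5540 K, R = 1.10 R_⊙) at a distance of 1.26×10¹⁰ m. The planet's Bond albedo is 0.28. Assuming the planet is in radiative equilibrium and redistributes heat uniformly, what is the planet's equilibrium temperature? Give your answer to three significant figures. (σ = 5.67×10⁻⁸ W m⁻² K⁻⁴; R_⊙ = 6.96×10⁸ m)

T_eq ≈ 889 K

R_⋆ = 1.10 × 6.96×10⁸ = 7.66×10⁸ m.
L = 4πR_⋆²σT_⋆⁴ = 4π(7.66×10⁸)² × 5.67×10⁻⁸ × (5540)⁴ = 3.93×10²⁶ W.
S = L/(4πd²) = 1.97×10⁵ W m⁻².
Energy balance: absorbed = emitted ⇒ πR²·S(1−A) = 4πR²·σT_eq⁴, so T_eq⁴ = S(1−A)/(4σ).
T_eq = [1.97×10⁵ × 0.72 / (4 × 5.67×10⁻⁸)]^(1/4) = (6.26×10¹¹)^(1/4) = 889 K.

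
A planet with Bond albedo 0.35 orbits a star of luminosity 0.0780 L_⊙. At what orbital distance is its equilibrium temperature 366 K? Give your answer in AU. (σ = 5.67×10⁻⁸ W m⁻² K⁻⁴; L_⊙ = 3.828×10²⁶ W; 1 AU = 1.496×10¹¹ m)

d ≈ 0.130 AU

L = 0.0780 × 3.828×10²⁶ = 2.99×10²⁵ W.
From T_eq⁴ = L(1−A)/(16πσd²): d = √[L(1−A)/(16πσT_eq⁴)].
d = √[2.99×10²⁵ × 0.65 / (16π × 5.67×10⁻⁸ × (366)⁴)] = 1.95×10¹⁰ m = 0.130 AU.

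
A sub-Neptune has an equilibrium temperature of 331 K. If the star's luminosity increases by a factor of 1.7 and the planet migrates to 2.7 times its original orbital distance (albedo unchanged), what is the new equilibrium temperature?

T_eq ∝ L^(1/4) · d^(−1/2).
T′ = 331 × 1.7^(1/4) / 2.7^(1/2) = 230 K.

T_eq ≈ 230 K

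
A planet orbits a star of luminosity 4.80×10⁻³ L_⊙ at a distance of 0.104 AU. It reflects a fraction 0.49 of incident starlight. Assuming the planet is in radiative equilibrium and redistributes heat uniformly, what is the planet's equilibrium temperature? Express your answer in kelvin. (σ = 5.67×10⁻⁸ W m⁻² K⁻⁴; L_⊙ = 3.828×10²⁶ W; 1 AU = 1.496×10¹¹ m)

T_eq ≈ 192 K

d = 0.104 AU = 1.56×10¹⁰ m.
L = 4.80×10⁻³ × 3.828×10²⁶ = 1.84×10²⁴ W.
Flux: S = L/(4πd²) = 1.84×10²⁴/(4π×(1.56×10¹⁰)²) = 604 W m⁻².
Energy balance: absorbed = emitted ⇒ πR²·S(1−A) = 4πR²·σT_eq⁴, so T_eq⁴ = S(1−A)/(4σ).
T_eq = [604 × 0.51 / (4 × 5.67×10⁻⁸)]^(1/4) = (1.36×10⁹)^(1/4) = 192 K.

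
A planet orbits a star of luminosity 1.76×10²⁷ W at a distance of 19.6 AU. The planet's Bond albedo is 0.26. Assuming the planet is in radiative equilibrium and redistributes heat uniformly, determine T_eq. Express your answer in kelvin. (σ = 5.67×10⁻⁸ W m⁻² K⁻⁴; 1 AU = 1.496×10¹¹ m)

T_eq ≈ 85.4 K

d = 19.6 AU = 2.93×10¹² m.
Flux: S = L/(4πd²) = 1.76×10²⁷/(4π×(2.93×10¹²)²) = 16.3 W m⁻².
Energy balance: absorbed = emitted ⇒ πR²·S(1−A) = 4πR²·σT_eq⁴, so T_eq⁴ = S(1−A)/(4σ).
T_eq = [16.3 × 0.74 / (4 × 5.67×10⁻⁸)]^(1/4) = (5.32×10⁷)^(1/4) = 85.4 K.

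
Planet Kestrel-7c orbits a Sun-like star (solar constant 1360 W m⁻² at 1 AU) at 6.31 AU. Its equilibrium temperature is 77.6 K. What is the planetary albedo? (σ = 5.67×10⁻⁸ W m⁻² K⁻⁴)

Flux at 6.31 AU: S = 1360/6.31² = 34.2 W m⁻².
From T_eq⁴ = S(1−A)/(4σ): 1−A = 4σT_eq⁴/S.
1−A = 4 × 5.67×10⁻⁸ × (77.6)⁴ / 34.2 = 0.241.

A ≈ 0.76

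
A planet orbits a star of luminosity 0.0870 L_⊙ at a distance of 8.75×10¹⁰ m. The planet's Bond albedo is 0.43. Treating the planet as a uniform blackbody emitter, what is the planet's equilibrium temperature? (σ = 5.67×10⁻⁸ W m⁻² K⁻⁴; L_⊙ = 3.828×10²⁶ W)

T_eq ≈ 172 K

L = 0.0870 × 3.828×10²⁶ = 3.33×10²⁵ W.
Flux: S = L/(4πd²) = 3.33×10²⁵/(4π×(8.75×10¹⁰)²) = 346 W m⁻².
Energy balance: absorbed = emitted ⇒ πR²·S(1−A) = 4πR²·σT_eq⁴, so T_eq⁴ = S(1−A)/(4σ).
T_eq = [346 × 0.57 / (4 × 5.67×10⁻⁸)]^(1/4) = (8.70×10⁸)^(1/4) = 172 K.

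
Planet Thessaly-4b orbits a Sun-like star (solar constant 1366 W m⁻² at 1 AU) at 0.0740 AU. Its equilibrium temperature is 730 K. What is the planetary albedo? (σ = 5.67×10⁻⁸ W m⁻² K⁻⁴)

Flux at 0.0740 AU: S = 1366/0.0740² = 2.49×10⁵ W m⁻².
From T_eq⁴ = S(1−A)/(4σ): 1−A = 4σT_eq⁴/S.
1−A = 4 × 5.67×10⁻⁸ × (730)⁴ / 2.49×10⁵ = 0.258.

A ≈ 0.74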